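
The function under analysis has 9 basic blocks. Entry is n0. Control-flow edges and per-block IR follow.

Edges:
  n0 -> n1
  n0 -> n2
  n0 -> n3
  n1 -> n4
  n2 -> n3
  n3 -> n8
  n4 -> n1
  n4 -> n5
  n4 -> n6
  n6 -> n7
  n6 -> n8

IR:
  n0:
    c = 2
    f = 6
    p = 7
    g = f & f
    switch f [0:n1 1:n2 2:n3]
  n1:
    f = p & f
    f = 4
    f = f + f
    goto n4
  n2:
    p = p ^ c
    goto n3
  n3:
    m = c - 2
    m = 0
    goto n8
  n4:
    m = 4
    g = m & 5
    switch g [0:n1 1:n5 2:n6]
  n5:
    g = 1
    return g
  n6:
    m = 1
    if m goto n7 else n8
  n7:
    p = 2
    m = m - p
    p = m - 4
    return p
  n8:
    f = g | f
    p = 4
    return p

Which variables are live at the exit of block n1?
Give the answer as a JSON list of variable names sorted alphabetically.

Answer: ["f", "p"]

Working:
Per-block:
  n0: {c,f,g,p} / ∅
  n1: {f} / {f,p}
  n2: {p} / {c,p}
  n3: {m} / {c}
  n4: {g,m} / ∅
  n5: {g} / ∅
  n6: {m} / ∅
  n7: {m,p} / {m}
  n8: {f,p} / {f,g}

Liveness:
  n0 li=∅ lo={c,f,g,p}
  n1 li={f,p} lo={f,p}
  n2 li={c,f,g,p} lo={c,f,g}
  n3 li={c,f,g} lo={f,g}
  n4 li={f,p} lo={f,g,p}
  n5 li=∅ lo=∅
  n6 li={f,g} lo={f,g,m}
  n7 li={m} lo=∅
  n8 li={f,g} lo=∅

live-out(n1) = ["f", "p"]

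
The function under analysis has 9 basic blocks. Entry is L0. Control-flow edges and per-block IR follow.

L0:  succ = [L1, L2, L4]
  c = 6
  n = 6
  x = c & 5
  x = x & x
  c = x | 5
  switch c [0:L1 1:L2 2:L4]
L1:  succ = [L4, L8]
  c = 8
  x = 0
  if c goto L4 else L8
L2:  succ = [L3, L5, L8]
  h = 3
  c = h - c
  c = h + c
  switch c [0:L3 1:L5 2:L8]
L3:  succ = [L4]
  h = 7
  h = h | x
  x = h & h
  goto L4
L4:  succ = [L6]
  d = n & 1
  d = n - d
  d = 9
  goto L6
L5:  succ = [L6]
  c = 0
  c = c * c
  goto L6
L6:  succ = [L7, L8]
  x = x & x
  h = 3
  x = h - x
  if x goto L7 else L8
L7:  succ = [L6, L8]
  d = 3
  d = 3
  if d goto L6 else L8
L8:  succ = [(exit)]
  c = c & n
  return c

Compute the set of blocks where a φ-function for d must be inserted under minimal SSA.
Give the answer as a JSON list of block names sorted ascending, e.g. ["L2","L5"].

Answer: ["L6", "L8"]

Working:
idom tree: L1←L0 L2←L0 L3←L2 L4←L0 L5←L2 L6←L0 L7←L6 L8←L0
Join-block Dom:
  L4: preds {L0,L1,L3}: {L0} ∩ {L0,L1} ∩ {L0,L2,L3} = {L0}; idom=L0
  L6: preds {L4,L5,L7}: {L0,L4} ∩ {L0,L2,L5} ∩ {L0,L6,L7} = {L0}; idom=L0
  L8: preds {L1,L2,L6,L7}: {L0,L1} ∩ {L0,L2} ∩ {L0,L6} ∩ {L0,L6,L7} = {L0}; idom=L0

DF walk-up:
  join L4 pred L0: · stop@L0
  join L4 pred L1: L1 stop@L0
  join L4 pred L3: L3→L2 stop@L0
  join L6 pred L4: L4 stop@L0
  join L6 pred L5: L5→L2 stop@L0
  join L6 pred L7: L7→L6 stop@L0
  join L8 pred L1: L1 stop@L0
  join L8 pred L2: L2 stop@L0
  join L8 pred L6: L6 stop@L0
  join L8 pred L7: L7→L6 stop@L0
  L0: DF=∅
  L1: DF={L4,L8}
  L2: DF={L4,L6,L8}
  L3: DF={L4}
  L4: DF={L6}
  L5: DF={L6}
  L6: DF={L6,L8}
  L7: DF={L6,L8}
  L8: DF=∅

φ for d: defs {L4,L7}
  DF⁺ = {L6,L8}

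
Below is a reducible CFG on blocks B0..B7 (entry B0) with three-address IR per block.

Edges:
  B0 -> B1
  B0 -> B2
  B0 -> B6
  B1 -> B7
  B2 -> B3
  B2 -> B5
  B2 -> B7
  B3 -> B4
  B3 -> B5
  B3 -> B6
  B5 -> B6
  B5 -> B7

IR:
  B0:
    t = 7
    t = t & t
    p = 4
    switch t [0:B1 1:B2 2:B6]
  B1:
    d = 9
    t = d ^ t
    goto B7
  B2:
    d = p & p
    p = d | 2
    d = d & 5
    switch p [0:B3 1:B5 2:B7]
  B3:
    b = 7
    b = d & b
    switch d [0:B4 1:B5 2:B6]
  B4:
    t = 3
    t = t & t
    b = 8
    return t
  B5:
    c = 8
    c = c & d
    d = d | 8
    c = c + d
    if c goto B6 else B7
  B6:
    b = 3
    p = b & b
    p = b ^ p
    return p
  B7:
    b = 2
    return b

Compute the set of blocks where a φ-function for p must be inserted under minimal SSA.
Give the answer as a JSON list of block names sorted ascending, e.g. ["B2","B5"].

Answer: ["B6", "B7"]

Derivation:
idom tree: B1←B0 B2←B0 B3←B2 B4←B3 B5←B2 B6←B0 B7←B0
Join-block Dom:
  B5: preds {B2,B3}: {B0,B2} ∩ {B0,B2,B3} = {B0,B2}; idom=B2
  B6: preds {B0,B3,B5}: {B0} ∩ {B0,B2,B3} ∩ {B0,B2,B5} = {B0}; idom=B0
  B7: preds {B1,B2,B5}: {B0,B1} ∩ {B0,B2} ∩ {B0,B2,B5} = {B0}; idom=B0

DF walk-up:
  join B5 pred B2: · stop@B2
  join B5 pred B3: B3 stop@B2
  join B6 pred B0: · stop@B0
  join B6 pred B3: B3→B2 stop@B0
  join B6 pred B5: B5→B2 stop@B0
  join B7 pred B1: B1 stop@B0
  join B7 pred B2: B2 stop@B0
  join B7 pred B5: B5→B2 stop@B0
  B0: DF=∅
  B1: DF={B7}
  B2: DF={B6,B7}
  B3: DF={B5,B6}
  B4: DF=∅
  B5: DF={B6,B7}
  B6: DF=∅
  B7: DF=∅

φ for p: defs {B0,B2,B6}
  DF⁺ = {B6,B7}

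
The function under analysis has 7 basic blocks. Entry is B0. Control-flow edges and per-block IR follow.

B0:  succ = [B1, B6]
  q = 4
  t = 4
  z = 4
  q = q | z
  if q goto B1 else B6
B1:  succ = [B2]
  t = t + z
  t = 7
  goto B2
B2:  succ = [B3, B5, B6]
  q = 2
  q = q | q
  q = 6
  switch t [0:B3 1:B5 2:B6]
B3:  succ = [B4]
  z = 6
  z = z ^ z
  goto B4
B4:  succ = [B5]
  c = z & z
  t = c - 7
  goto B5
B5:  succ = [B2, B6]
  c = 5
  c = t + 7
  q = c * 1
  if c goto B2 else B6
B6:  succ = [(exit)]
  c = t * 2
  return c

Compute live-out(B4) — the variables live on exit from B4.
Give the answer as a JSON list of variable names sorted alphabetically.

Per-block:
  B0: def={q,t,z} ue=∅
  B1: def={t} ue={t,z}
  B2: def={q} ue={t}
  B3: def={z} ue=∅
  B4: def={c,t} ue={z}
  B5: def={c,q} ue={t}
  B6: def={c} ue={t}

Backward fixpoint:
  live B0: ∅→{t,z}
  live B1: {t,z}→{t}
  live B2: {t}→{t}
  live B3: ∅→{z}
  live B4: {z}→{t}
  live B5: {t}→{t}
  live B6: {t}→∅

live-out(B4) = ["t"]

Answer: ["t"]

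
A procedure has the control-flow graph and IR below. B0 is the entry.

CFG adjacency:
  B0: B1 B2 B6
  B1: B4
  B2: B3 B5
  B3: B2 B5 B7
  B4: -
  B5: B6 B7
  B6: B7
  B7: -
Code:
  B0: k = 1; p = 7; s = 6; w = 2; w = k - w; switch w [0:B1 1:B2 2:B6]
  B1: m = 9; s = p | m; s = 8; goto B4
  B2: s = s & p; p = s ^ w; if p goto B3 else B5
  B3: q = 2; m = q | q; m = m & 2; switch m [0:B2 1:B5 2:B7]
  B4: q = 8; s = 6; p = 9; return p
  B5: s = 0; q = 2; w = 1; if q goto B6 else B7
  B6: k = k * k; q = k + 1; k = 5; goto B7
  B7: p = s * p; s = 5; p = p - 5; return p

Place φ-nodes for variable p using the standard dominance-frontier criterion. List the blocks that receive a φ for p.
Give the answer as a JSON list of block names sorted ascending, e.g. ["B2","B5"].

Answer: ["B2", "B6", "B7"]

Analysis:
idom tree: B1←B0 B2←B0 B3←B2 B4←B1 B5←B2 B6←B0 B7←B0
Dom∩ at merges:
  B2: preds {B0,B3}: {B0} ∩ {B0,B2,B3} = {B0}; idom=B0
  B5: preds {B2,B3}: {B0,B2} ∩ {B0,B2,B3} = {B0,B2}; idom=B2
  B6: preds {B0,B5}: {B0} ∩ {B0,B2,B5} = {B0}; idom=B0
  B7: preds {B3,B5,B6}: {B0,B2,B3} ∩ {B0,B2,B5} ∩ {B0,B6} = {B0}; idom=B0

Frontier:
  B2←B0: walk · to B0
  B2←B3: walk B3→B2 to B0
  B5←B2: walk · to B2
  B5←B3: walk B3 to B2
  B6←B0: walk · to B0
  B6←B5: walk B5→B2 to B0
  B7←B3: walk B3→B2 to B0
  B7←B5: walk B5→B2 to B0
  B7←B6: walk B6 to B0
  DF(B0)=∅
  DF(B1)=∅
  DF(B2)={B2,B6,B7}
  DF(B3)={B2,B5,B7}
  DF(B4)=∅
  DF(B5)={B6,B7}
  DF(B6)={B7}
  DF(B7)=∅

φ for p: defs {B0,B2,B4,B7}
  DF⁺ = {B2,B6,B7}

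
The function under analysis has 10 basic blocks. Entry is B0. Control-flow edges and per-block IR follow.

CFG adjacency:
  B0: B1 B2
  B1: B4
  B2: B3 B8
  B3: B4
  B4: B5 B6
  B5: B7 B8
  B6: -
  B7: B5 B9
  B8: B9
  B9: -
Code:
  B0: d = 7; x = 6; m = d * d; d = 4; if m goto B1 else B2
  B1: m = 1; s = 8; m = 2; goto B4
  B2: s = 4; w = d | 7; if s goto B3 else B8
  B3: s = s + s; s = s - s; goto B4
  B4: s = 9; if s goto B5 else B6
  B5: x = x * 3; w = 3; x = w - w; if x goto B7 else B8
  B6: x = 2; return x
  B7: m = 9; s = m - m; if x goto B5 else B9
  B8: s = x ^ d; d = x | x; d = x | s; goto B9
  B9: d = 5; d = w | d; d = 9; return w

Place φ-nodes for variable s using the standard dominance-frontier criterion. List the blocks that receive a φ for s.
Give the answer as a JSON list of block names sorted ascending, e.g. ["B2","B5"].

Answer: ["B4", "B5", "B8", "B9"]

Derivation:
idom tree: B1←B0 B2←B0 B3←B2 B4←B0 B5←B4 B6←B4 B7←B5 B8←B0 B9←B0
Join-block Dom:
  B4: preds {B1,B3}: {B0,B1} ∩ {B0,B2,B3} = {B0}; idom=B0
  B5: preds {B4,B7}: {B0,B4} ∩ {B0,B4,B5,B7} = {B0,B4}; idom=B4
  B8: preds {B2,B5}: {B0,B2} ∩ {B0,B4,B5} = {B0}; idom=B0
  B9: preds {B7,B8}: {B0,B4,B5,B7} ∩ {B0,B8} = {B0}; idom=B0

DF walk-up:
  join B4 pred B1: B1 stop@B0
  join B4 pred B3: B3→B2 stop@B0
  join B5 pred B4: · stop@B4
  join B5 pred B7: B7→B5 stop@B4
  join B8 pred B2: B2 stop@B0
  join B8 pred B5: B5→B4 stop@B0
  join B9 pred B7: B7→B5→B4 stop@B0
  join B9 pred B8: B8 stop@B0
  B0 → ∅
  B1 → {B4}
  B2 → {B4,B8}
  B3 → {B4}
  B4 → {B8,B9}
  B5 → {B5,B8,B9}
  B6 → ∅
  B7 → {B5,B9}
  B8 → {B9}
  B9 → ∅

φ for s: defs {B1,B2,B3,B4,B7,B8}
  DF⁺ = {B4,B5,B8,B9}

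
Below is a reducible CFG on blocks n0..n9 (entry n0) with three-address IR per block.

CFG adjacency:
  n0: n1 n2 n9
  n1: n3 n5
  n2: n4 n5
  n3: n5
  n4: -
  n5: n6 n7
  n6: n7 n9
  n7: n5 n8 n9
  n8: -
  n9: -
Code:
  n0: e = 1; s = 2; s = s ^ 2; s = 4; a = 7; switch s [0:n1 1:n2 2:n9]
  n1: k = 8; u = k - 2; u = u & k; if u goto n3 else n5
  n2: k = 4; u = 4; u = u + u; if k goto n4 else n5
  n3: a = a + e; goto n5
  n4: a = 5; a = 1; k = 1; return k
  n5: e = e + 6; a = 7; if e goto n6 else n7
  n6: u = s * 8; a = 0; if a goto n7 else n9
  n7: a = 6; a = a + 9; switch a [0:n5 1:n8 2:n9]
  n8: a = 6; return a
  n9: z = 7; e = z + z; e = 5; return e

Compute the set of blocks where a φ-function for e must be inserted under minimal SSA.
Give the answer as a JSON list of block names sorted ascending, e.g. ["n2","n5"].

Answer: ["n5", "n9"]

Working:
idom tree: n1←n0 n2←n0 n3←n1 n4←n2 n5←n0 n6←n5 n7←n5 n8←n7 n9←n0
Dom at joins:
  n5: preds {n1,n2,n3,n7}: {n0,n1} ∩ {n0,n2} ∩ {n0,n1,n3} ∩ {n0,n5,n7} = {n0}; idom=n0
  n7: preds {n5,n6}: {n0,n5} ∩ {n0,n5,n6} = {n0,n5}; idom=n5
  n9: preds {n0,n6,n7}: {n0} ∩ {n0,n5,n6} ∩ {n0,n5,n7} = {n0}; idom=n0

DF derivation:
  join n5 pred n1: n1 stop@n0
  join n5 pred n2: n2 stop@n0
  join n5 pred n3: n3→n1 stop@n0
  join n5 pred n7: n7→n5 stop@n0
  join n7 pred n5: · stop@n5
  join n7 pred n6: n6 stop@n5
  join n9 pred n0: · stop@n0
  join n9 pred n6: n6→n5 stop@n0
  join n9 pred n7: n7→n5 stop@n0
  DF(n0)=∅
  DF(n1)={n5}
  DF(n2)={n5}
  DF(n3)={n5}
  DF(n4)=∅
  DF(n5)={n5,n9}
  DF(n6)={n7,n9}
  DF(n7)={n5,n9}
  DF(n8)=∅
  DF(n9)=∅

φ for e: defs {n0,n5,n9}
  DF⁺ = {n5,n9}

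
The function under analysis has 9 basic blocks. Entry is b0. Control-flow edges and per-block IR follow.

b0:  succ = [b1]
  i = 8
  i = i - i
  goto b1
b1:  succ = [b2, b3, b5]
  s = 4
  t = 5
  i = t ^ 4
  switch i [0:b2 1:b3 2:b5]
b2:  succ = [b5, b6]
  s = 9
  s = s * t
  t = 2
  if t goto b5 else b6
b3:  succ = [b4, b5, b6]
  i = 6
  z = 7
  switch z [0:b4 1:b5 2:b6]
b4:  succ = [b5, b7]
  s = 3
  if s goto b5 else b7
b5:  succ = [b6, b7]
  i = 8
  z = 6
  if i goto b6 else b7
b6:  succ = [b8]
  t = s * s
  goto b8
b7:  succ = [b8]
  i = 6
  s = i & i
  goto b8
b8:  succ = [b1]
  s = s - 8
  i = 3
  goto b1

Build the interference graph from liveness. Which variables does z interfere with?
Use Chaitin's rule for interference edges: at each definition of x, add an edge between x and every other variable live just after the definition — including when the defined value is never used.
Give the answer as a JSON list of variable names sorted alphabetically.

Answer: ["i", "s"]

Analysis:
Block summaries:
  b0: {i} / ∅
  b1: {i,s,t} / ∅
  b2: {s,t} / {t}
  b3: {i,z} / ∅
  b4: {s} / ∅
  b5: {i,z} / ∅
  b6: {t} / {s}
  b7: {i,s} / ∅
  b8: {i,s} / {s}

Backward fixpoint:
  b0: in=∅ out=∅
  b1: in=∅ out={s,t}
  b2: in={t} out={s}
  b3: in={s} out={s}
  b4: in=∅ out={s}
  b5: in={s} out={s}
  b6: in={s} out={s}
  b7: in=∅ out={s}
  b8: in={s} out=∅

Interference:
  i — {s,t,z}
  s — {i,t,z}
  t — {i,s}
  z — {i,s}

N(z) = ["i", "s"]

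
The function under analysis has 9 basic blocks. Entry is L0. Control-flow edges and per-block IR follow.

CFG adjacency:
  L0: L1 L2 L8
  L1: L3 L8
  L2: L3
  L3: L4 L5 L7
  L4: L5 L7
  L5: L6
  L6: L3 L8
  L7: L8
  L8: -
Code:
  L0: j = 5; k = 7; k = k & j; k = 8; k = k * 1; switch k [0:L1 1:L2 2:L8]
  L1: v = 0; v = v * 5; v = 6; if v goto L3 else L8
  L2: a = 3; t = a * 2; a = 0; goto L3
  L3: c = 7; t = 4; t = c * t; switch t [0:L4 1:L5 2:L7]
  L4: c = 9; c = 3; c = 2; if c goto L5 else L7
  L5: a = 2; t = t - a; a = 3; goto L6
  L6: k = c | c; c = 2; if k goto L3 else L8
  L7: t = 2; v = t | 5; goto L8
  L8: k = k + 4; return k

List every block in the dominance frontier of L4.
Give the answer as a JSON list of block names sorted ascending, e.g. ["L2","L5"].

Answer: ["L5", "L7"]

Analysis:
idom tree: L1←L0 L2←L0 L3←L0 L4←L3 L5←L3 L6←L5 L7←L3 L8←L0
Dom∩ at merges:
  L3: preds {L1,L2,L6}: {L0,L1} ∩ {L0,L2} ∩ {L0,L3,L5,L6} = {L0}; idom=L0
  L5: preds {L3,L4}: {L0,L3} ∩ {L0,L3,L4} = {L0,L3}; idom=L3
  L7: preds {L3,L4}: {L0,L3} ∩ {L0,L3,L4} = {L0,L3}; idom=L3
  L8: preds {L0,L1,L6,L7}: {L0} ∩ {L0,L1} ∩ {L0,L3,L5,L6} ∩ {L0,L3,L7} = {L0}; idom=L0

Frontier:
  join L3 pred L1: L1 stop@L0
  join L3 pred L2: L2 stop@L0
  join L3 pred L6: L6→L5→L3 stop@L0
  join L5 pred L3: · stop@L3
  join L5 pred L4: L4 stop@L3
  join L7 pred L3: · stop@L3
  join L7 pred L4: L4 stop@L3
  join L8 pred L0: · stop@L0
  join L8 pred L1: L1 stop@L0
  join L8 pred L6: L6→L5→L3 stop@L0
  join L8 pred L7: L7→L3 stop@L0
  DF(L0)=∅
  DF(L1)={L3,L8}
  DF(L2)={L3}
  DF(L3)={L3,L8}
  DF(L4)={L5,L7}
  DF(L5)={L3,L8}
  DF(L6)={L3,L8}
  DF(L7)={L8}
  DF(L8)=∅

DF(L4) = ["L5", "L7"]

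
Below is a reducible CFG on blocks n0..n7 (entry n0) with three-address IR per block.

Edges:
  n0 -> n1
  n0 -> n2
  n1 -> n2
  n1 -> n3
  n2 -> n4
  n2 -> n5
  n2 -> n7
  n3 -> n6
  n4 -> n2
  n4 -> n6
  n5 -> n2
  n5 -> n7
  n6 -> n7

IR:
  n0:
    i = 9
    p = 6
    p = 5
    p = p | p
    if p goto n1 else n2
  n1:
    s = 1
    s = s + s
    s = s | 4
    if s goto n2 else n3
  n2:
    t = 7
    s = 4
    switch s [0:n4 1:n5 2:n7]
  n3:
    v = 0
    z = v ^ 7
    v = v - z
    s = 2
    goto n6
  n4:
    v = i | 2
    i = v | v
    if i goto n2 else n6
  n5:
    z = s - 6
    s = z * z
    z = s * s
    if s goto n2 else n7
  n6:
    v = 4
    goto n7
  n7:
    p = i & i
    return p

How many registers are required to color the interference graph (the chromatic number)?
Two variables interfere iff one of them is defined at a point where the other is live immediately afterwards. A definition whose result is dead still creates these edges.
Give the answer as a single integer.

Answer: 3

Derivation:
def/use:
  n0: def={i,p} ue=∅
  n1: def={s} ue=∅
  n2: def={s,t} ue=∅
  n3: def={s,v,z} ue=∅
  n4: def={i,v} ue={i}
  n5: def={s,z} ue={s}
  n6: def={v} ue=∅
  n7: def={p} ue={i}

Liveness:
  live n0: ∅→{i}
  live n1: {i}→{i}
  live n2: {i}→{i,s}
  live n3: {i}→{i}
  live n4: {i}→{i}
  live n5: {i,s}→{i}
  live n6: {i}→{i}
  live n7: {i}→∅

Interfere edges:
  i: {p,s,t,v,z}
  p: {i}
  s: {i,z}
  t: {i}
  v: {i,z}
  z: {i,s,v}

Colouring:
  {i,s,z} pairwise interfere (3-clique) ⇒ χ ≥ 3
  3-colouring: R0={i}  R1={p,t,z}  R2={s,v}
  χ = 3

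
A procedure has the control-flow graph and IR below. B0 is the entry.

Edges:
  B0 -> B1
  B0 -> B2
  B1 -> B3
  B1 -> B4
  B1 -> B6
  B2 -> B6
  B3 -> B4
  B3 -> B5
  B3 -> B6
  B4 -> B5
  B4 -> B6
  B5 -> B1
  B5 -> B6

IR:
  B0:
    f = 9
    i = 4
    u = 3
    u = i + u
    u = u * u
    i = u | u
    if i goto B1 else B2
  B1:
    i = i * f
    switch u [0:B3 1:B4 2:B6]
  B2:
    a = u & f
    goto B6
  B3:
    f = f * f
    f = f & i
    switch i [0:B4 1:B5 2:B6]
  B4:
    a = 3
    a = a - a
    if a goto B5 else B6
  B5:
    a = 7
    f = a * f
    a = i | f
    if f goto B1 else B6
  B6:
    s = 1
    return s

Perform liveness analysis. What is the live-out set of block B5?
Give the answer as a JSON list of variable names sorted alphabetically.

Block summaries:
  B0: def={f,i,u} ue=∅
  B1: def={i} ue={f,i,u}
  B2: def={a} ue={f,u}
  B3: def={f} ue={f,i}
  B4: def={a} ue=∅
  B5: def={a,f} ue={f,i}
  B6: def={s} ue=∅

Liveness:
  live B0: ∅→{f,i,u}
  live B1: {f,i,u}→{f,i,u}
  live B2: {f,u}→∅
  live B3: {f,i,u}→{f,i,u}
  live B4: {f,i,u}→{f,i,u}
  live B5: {f,i,u}→{f,i,u}
  live B6: ∅→∅

live-out(B5) = ["f", "i", "u"]

Answer: ["f", "i", "u"]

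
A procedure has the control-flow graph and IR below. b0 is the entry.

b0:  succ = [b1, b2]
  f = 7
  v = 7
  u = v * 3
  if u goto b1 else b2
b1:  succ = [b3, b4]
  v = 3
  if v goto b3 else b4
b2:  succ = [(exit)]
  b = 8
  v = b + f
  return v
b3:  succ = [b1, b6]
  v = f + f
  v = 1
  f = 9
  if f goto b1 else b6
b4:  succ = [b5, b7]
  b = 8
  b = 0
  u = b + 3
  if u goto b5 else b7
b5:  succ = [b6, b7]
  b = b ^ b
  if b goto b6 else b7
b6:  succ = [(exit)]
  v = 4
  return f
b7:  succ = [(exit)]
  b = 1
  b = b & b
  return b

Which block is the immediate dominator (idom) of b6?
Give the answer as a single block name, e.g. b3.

Answer: b1

Analysis:
idom tree: b1←b0 b2←b0 b3←b1 b4←b1 b5←b4 b6←b1 b7←b4
Dom∩ at merges:
  b1: preds {b0,b3}: {b0} ∩ {b0,b1,b3} = {b0}; idom=b0
  b6: preds {b3,b5}: {b0,b1,b3} ∩ {b0,b1,b4,b5} = {b0,b1}; idom=b1
  b7: preds {b4,b5}: {b0,b1,b4} ∩ {b0,b1,b4,b5} = {b0,b1,b4}; idom=b4

idom(b6) = b1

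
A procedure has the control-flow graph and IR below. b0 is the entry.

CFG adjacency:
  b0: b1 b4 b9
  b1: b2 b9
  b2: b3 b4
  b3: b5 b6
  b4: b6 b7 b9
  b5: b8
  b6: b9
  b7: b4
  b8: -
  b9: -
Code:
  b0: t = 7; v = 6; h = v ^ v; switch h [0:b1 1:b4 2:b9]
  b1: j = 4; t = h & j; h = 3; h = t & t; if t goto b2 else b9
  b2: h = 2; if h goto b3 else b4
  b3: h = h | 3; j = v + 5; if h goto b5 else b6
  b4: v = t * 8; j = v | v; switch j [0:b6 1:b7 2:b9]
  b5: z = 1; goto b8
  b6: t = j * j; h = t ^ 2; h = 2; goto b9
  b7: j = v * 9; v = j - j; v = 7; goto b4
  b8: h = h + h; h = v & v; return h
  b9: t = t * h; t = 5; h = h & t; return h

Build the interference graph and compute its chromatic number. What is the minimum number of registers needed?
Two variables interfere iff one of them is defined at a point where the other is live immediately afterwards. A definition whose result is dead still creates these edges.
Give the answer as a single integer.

Per-block:
  b0 def {h,t,v} use ∅
  b1 def {h,j,t} use {h}
  b2 def {h} use ∅
  b3 def {h,j} use {h,v}
  b4 def {j,v} use {t}
  b5 def {z} use ∅
  b6 def {h,t} use {j}
  b7 def {j,v} use {v}
  b8 def {h} use {h,v}
  b9 def {h,t} use {h,t}

Backward fixpoint:
  b0 li=∅ lo={h,t,v}
  b1 li={h,v} lo={h,t,v}
  b2 li={t,v} lo={h,t,v}
  b3 li={h,v} lo={h,j,v}
  b4 li={h,t} lo={h,j,t,v}
  b5 li={h,v} lo={h,v}
  b6 li={j} lo={h,t}
  b7 li={h,t,v} lo={h,t}
  b8 li={h,v} lo=∅
  b9 li={h,t} lo=∅

Conflict graph:
  h↔{j,t,v,z}
  j↔{h,t,v}
  t↔{h,j,v}
  v↔{h,j,t,z}
  z↔{h,v}

Colouring:
  lower bound: {h,j,t,v} mutually conflict ⇒ χ ≥ 4
  4-colouring: r0={h}  r1={v}  r2={j,z}  r3={t}
  χ = 4

Answer: 4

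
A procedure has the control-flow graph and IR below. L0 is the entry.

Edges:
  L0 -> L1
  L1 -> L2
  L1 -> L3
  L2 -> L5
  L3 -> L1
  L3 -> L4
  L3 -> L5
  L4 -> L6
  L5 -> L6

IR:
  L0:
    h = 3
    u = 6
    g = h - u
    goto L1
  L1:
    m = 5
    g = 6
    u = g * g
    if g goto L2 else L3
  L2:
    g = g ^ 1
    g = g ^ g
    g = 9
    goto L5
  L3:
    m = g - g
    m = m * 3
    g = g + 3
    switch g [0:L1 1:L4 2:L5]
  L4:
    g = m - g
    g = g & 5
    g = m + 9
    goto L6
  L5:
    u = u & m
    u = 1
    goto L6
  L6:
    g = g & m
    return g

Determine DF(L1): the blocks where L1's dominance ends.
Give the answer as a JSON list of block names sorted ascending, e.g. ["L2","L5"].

Answer: ["L1"]

Analysis:
idom tree: L1←L0 L2←L1 L3←L1 L4←L3 L5←L1 L6←L1
Join-block Dom:
  L1: preds {L0,L3}: {L0} ∩ {L0,L1,L3} = {L0}; idom=L0
  L5: preds {L2,L3}: {L0,L1,L2} ∩ {L0,L1,L3} = {L0,L1}; idom=L1
  L6: preds {L4,L5}: {L0,L1,L3,L4} ∩ {L0,L1,L5} = {L0,L1}; idom=L1

DF walk-up:
  L1←L0: walk · to L0
  L1←L3: walk L3→L1 to L0
  L5←L2: walk L2 to L1
  L5←L3: walk L3 to L1
  L6←L4: walk L4→L3 to L1
  L6←L5: walk L5 to L1
  L0: DF=∅
  L1: DF={L1}
  L2: DF={L5}
  L3: DF={L1,L5,L6}
  L4: DF={L6}
  L5: DF={L6}
  L6: DF=∅

DF(L1) = ["L1"]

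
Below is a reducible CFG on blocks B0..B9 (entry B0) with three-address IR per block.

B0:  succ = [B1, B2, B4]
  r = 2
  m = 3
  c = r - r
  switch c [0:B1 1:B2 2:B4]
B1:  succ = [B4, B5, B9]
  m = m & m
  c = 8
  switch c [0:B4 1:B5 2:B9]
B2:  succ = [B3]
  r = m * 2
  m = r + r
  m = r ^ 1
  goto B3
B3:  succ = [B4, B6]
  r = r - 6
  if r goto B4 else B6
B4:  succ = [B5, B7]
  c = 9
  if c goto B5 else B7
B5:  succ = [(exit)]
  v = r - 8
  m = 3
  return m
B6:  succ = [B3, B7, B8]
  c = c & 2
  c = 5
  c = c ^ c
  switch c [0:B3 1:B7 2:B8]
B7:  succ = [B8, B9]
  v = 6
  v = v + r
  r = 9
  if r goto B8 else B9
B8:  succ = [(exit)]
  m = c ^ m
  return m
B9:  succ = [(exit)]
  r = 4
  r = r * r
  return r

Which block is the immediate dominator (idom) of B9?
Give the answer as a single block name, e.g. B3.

Answer: B0

Derivation:
idom tree: B1←B0 B2←B0 B3←B2 B4←B0 B5←B0 B6←B3 B7←B0 B8←B0 B9←B0
Dom at joins:
  B3: preds {B2,B6}: {B0,B2} ∩ {B0,B2,B3,B6} = {B0,B2}; idom=B2
  B4: preds {B0,B1,B3}: {B0} ∩ {B0,B1} ∩ {B0,B2,B3} = {B0}; idom=B0
  B5: preds {B1,B4}: {B0,B1} ∩ {B0,B4} = {B0}; idom=B0
  B7: preds {B4,B6}: {B0,B4} ∩ {B0,B2,B3,B6} = {B0}; idom=B0
  B8: preds {B6,B7}: {B0,B2,B3,B6} ∩ {B0,B7} = {B0}; idom=B0
  B9: preds {B1,B7}: {B0,B1} ∩ {B0,B7} = {B0}; idom=B0

idom(B9) = B0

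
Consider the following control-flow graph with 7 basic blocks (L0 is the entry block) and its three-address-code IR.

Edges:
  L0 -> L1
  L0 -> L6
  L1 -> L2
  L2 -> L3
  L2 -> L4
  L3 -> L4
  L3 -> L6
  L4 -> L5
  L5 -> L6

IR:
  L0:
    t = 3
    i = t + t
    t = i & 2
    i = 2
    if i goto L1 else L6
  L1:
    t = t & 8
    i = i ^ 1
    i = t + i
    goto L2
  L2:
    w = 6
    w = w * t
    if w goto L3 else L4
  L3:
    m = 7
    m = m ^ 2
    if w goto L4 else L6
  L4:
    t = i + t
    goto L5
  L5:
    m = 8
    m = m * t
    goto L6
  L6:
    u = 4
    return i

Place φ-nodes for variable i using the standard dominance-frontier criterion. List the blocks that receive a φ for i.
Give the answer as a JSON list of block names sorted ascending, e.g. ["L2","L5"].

idom tree: L1←L0 L2←L1 L3←L2 L4←L2 L5←L4 L6←L0
Dom∩ at merges:
  L4: preds {L2,L3}: {L0,L1,L2} ∩ {L0,L1,L2,L3} = {L0,L1,L2}; idom=L2
  L6: preds {L0,L3,L5}: {L0} ∩ {L0,L1,L2,L3} ∩ {L0,L1,L2,L4,L5} = {L0}; idom=L0

DF derivation:
  L4←L2: walk · to L2
  L4←L3: walk L3 to L2
  L6←L0: walk · to L0
  L6←L3: walk L3→L2→L1 to L0
  L6←L5: walk L5→L4→L2→L1 to L0
  L0: DF=∅
  L1: DF={L6}
  L2: DF={L6}
  L3: DF={L4,L6}
  L4: DF={L6}
  L5: DF={L6}
  L6: DF=∅

φ for i: defs {L0,L1}
  DF⁺ = {L6}

Answer: ["L6"]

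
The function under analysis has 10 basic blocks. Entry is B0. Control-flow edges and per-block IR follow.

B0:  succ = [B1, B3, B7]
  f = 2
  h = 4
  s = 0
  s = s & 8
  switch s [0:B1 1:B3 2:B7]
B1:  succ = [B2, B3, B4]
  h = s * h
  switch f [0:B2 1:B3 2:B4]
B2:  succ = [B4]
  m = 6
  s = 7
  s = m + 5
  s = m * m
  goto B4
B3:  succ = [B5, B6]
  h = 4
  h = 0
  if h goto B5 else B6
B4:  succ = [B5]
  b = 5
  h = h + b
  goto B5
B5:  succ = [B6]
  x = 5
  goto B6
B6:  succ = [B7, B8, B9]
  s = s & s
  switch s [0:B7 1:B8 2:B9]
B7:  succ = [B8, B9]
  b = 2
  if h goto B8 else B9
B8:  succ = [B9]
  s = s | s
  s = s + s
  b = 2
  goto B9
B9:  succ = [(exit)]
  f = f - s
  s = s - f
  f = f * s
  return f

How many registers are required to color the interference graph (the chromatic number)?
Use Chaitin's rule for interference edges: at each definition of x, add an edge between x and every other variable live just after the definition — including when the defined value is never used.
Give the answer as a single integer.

Block summaries:
  B0: {f,h,s} / ∅
  B1: {h} / {f,h,s}
  B2: {m,s} / ∅
  B3: {h} / ∅
  B4: {b,h} / {h}
  B5: {x} / ∅
  B6: {s} / {s}
  B7: {b} / {h}
  B8: {b,s} / {s}
  B9: {f,s} / {f,s}

Backward fixpoint:
  B0: in=∅ out={f,h,s}
  B1: in={f,h,s} out={f,h,s}
  B2: in={f,h} out={f,h,s}
  B3: in={f,s} out={f,h,s}
  B4: in={f,h,s} out={f,h,s}
  B5: in={f,h,s} out={f,h,s}
  B6: in={f,h,s} out={f,h,s}
  B7: in={f,h,s} out={f,s}
  B8: in={f,s} out={f,s}
  B9: in={f,s} out=∅

Interference:
  b — {f,h,s}
  f — {b,h,m,s,x}
  h — {b,f,m,s,x}
  m — {f,h,s}
  s — {b,f,h,m,x}
  x — {f,h,s}

Registers:
  lower bound: {b,f,h,s} mutually conflict ⇒ χ ≥ 4
  4-colouring: r0={f}  r1={h}  r2={s}  r3={b,m,x}
  χ = 4

Answer: 4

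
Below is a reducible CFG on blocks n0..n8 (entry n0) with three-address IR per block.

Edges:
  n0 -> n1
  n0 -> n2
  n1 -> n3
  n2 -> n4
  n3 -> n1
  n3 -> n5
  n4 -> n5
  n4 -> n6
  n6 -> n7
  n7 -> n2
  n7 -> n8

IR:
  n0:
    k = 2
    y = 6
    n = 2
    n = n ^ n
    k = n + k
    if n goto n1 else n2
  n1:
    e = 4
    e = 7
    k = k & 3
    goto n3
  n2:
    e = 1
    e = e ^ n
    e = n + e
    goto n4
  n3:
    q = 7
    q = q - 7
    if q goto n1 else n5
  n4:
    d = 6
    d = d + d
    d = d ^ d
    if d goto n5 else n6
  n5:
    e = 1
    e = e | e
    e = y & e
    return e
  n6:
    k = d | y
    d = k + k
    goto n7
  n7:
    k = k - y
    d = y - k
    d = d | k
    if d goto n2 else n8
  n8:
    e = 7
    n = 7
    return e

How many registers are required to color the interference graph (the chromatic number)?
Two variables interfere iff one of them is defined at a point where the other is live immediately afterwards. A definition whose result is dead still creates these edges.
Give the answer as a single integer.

Block summaries:
  n0: {k,n,y} / ∅
  n1: {e,k} / {k}
  n2: {e} / {n}
  n3: {q} / ∅
  n4: {d} / ∅
  n5: {e} / {y}
  n6: {d,k} / {d,y}
  n7: {d,k} / {k,y}
  n8: {e,n} / ∅

Backward fixpoint:
  n0 li=∅ lo={k,n,y}
  n1 li={k,y} lo={k,y}
  n2 li={n,y} lo={n,y}
  n3 li={k,y} lo={k,y}
  n4 li={n,y} lo={d,n,y}
  n5 li={y} lo=∅
  n6 li={d,n,y} lo={k,n,y}
  n7 li={k,n,y} lo={n,y}
  n8 li=∅ lo=∅

Interfere edges:
  d: {k,n,y}
  e: {k,n,y}
  k: {d,e,n,q,y}
  n: {d,e,k,y}
  q: {k,y}
  y: {d,e,k,n,q}

Chromatic number:
  clique {d,k,n,y} ⇒ need ≥ 4
  4-colouring: c0={k}  c1={y}  c2={n,q}  c3={d,e}
  χ = 4

Answer: 4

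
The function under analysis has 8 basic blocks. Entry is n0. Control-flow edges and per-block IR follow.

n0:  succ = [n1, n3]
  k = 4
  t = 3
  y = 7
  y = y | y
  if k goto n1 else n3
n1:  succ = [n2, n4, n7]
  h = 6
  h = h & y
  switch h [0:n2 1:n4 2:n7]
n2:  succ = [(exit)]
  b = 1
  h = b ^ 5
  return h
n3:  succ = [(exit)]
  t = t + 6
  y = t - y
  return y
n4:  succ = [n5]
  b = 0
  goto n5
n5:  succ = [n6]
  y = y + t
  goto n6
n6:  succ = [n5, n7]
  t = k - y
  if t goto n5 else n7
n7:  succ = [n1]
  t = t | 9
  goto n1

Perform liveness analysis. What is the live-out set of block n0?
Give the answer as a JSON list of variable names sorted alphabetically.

def/use:
  n0 def {k,t,y} use ∅
  n1 def {h} use {y}
  n2 def {b,h} use ∅
  n3 def {t,y} use {t,y}
  n4 def {b} use ∅
  n5 def {y} use {t,y}
  n6 def {t} use {k,y}
  n7 def {t} use {t}

Liveness:
  n0: in=∅ out={k,t,y}
  n1: in={k,t,y} out={k,t,y}
  n2: in=∅ out=∅
  n3: in={t,y} out=∅
  n4: in={k,t,y} out={k,t,y}
  n5: in={k,t,y} out={k,y}
  n6: in={k,y} out={k,t,y}
  n7: in={k,t,y} out={k,t,y}

live-out(n0) = ["k", "t", "y"]

Answer: ["k", "t", "y"]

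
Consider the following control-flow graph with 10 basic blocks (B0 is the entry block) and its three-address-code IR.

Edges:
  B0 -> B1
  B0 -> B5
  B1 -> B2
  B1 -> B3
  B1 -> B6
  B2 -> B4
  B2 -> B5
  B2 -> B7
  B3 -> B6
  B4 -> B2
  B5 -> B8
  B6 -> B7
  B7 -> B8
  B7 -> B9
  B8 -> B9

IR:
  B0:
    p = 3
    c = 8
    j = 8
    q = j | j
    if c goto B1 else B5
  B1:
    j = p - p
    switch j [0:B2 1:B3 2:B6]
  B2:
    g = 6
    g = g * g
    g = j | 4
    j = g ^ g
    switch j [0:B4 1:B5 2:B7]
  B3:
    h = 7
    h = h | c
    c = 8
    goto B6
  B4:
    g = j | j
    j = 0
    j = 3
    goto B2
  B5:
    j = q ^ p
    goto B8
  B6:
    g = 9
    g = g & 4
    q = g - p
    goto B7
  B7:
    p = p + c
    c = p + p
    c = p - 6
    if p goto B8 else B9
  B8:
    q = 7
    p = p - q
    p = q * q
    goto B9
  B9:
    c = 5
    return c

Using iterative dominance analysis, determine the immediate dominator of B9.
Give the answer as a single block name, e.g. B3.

idom tree: B1←B0 B2←B1 B3←B1 B4←B2 B5←B0 B6←B1 B7←B1 B8←B0 B9←B0
Join-block Dom:
  B2: preds {B1,B4}: {B0,B1} ∩ {B0,B1,B2,B4} = {B0,B1}; idom=B1
  B5: preds {B0,B2}: {B0} ∩ {B0,B1,B2} = {B0}; idom=B0
  B6: preds {B1,B3}: {B0,B1} ∩ {B0,B1,B3} = {B0,B1}; idom=B1
  B7: preds {B2,B6}: {B0,B1,B2} ∩ {B0,B1,B6} = {B0,B1}; idom=B1
  B8: preds {B5,B7}: {B0,B5} ∩ {B0,B1,B7} = {B0}; idom=B0
  B9: preds {B7,B8}: {B0,B1,B7} ∩ {B0,B8} = {B0}; idom=B0

idom(B9) = B0

Answer: B0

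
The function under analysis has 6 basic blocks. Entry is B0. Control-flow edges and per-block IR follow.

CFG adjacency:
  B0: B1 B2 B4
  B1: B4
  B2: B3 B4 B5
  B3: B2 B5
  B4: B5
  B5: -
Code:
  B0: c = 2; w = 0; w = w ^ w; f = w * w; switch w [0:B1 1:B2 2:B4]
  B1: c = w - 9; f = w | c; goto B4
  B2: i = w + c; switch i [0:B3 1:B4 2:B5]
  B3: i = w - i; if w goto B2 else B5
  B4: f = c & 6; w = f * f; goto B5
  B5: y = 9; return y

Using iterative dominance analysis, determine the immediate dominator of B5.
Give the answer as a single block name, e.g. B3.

Answer: B0

Derivation:
idom tree: B1←B0 B2←B0 B3←B2 B4←B0 B5←B0
Dom at joins:
  B2: preds {B0,B3}: {B0} ∩ {B0,B2,B3} = {B0}; idom=B0
  B4: preds {B0,B1,B2}: {B0} ∩ {B0,B1} ∩ {B0,B2} = {B0}; idom=B0
  B5: preds {B2,B3,B4}: {B0,B2} ∩ {B0,B2,B3} ∩ {B0,B4} = {B0}; idom=B0

idom(B5) = B0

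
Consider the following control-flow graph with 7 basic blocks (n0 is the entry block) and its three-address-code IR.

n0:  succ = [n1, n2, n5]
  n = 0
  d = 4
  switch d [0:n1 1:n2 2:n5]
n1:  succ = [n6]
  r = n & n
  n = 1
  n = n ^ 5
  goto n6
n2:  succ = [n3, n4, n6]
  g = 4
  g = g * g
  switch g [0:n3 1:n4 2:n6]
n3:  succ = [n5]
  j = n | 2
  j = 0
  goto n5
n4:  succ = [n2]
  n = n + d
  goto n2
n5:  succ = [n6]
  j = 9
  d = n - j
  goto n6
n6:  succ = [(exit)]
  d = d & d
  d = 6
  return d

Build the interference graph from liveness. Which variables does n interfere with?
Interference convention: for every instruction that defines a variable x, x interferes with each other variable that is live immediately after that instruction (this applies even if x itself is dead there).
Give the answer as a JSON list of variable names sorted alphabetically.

def/use:
  n0 def {d,n} use ∅
  n1 def {n,r} use {n}
  n2 def {g} use ∅
  n3 def {j} use {n}
  n4 def {n} use {d,n}
  n5 def {d,j} use {n}
  n6 def {d} use {d}

Live sets:
  live n0: ∅→{d,n}
  live n1: {d,n}→{d}
  live n2: {d,n}→{d,n}
  live n3: {n}→{n}
  live n4: {d,n}→{d,n}
  live n5: {n}→{d}
  live n6: {d}→∅

Conflict graph:
  d↔{g,n,r}
  g↔{d,n}
  j↔{n}
  n↔{d,g,j}
  r↔{d}

N(n) = ["d", "g", "j"]

Answer: ["d", "g", "j"]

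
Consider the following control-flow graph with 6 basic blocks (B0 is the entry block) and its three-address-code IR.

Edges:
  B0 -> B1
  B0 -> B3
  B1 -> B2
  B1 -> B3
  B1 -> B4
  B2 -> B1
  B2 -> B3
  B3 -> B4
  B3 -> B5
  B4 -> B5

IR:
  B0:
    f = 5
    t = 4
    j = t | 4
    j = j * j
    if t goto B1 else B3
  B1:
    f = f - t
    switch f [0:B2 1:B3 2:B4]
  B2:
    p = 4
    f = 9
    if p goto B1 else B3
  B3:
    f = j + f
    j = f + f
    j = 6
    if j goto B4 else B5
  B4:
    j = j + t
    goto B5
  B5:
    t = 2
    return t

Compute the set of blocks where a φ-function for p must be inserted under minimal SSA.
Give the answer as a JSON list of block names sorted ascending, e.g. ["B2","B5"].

Answer: ["B1", "B3", "B4", "B5"]

Analysis:
idom tree: B1←B0 B2←B1 B3←B0 B4←B0 B5←B0
Join-block Dom:
  B1: preds {B0,B2}: {B0} ∩ {B0,B1,B2} = {B0}; idom=B0
  B3: preds {B0,B1,B2}: {B0} ∩ {B0,B1} ∩ {B0,B1,B2} = {B0}; idom=B0
  B4: preds {B1,B3}: {B0,B1} ∩ {B0,B3} = {B0}; idom=B0
  B5: preds {B3,B4}: {B0,B3} ∩ {B0,B4} = {B0}; idom=B0

Frontier:
  B1←B0: walk · to B0
  B1←B2: walk B2→B1 to B0
  B3←B0: walk · to B0
  B3←B1: walk B1 to B0
  B3←B2: walk B2→B1 to B0
  B4←B1: walk B1 to B0
  B4←B3: walk B3 to B0
  B5←B3: walk B3 to B0
  B5←B4: walk B4 to B0
  B0: DF=∅
  B1: DF={B1,B3,B4}
  B2: DF={B1,B3}
  B3: DF={B4,B5}
  B4: DF={B5}
  B5: DF=∅

φ for p: defs {B2}
  DF⁺ = {B1,B3,B4,B5}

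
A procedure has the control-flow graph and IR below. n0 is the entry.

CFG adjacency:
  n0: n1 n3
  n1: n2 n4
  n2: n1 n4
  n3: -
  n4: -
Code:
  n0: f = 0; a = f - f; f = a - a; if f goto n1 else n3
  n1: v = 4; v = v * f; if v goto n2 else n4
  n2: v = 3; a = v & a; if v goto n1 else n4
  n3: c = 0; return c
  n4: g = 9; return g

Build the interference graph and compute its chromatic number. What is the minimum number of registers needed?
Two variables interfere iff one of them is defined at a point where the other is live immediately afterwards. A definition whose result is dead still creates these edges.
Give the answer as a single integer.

Answer: 3

Working:
Per-block:
  n0: {a,f} / ∅
  n1: {v} / {f}
  n2: {a,v} / {a}
  n3: {c} / ∅
  n4: {g} / ∅

Backward fixpoint:
  live n0: ∅→{a,f}
  live n1: {a,f}→{a,f}
  live n2: {a,f}→{a,f}
  live n3: ∅→∅
  live n4: ∅→∅

Interfere edges:
  a: {f,v}
  c: ∅
  f: {a,v}
  g: ∅
  v: {a,f}

Registers:
  clique {a,f,v} ⇒ need ≥ 3
  3-colouring: r0={a,c,g}  r1={f}  r2={v}
  χ = 3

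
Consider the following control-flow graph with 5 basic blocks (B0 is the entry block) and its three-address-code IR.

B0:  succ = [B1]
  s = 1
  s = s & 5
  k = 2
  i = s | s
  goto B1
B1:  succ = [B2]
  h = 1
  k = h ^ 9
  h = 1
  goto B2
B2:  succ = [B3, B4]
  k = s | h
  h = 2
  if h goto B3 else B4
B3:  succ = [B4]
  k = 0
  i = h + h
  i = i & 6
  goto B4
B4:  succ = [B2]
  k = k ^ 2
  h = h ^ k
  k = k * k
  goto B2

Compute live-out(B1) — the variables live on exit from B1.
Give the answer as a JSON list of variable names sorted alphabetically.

Answer: ["h", "s"]

Derivation:
Block summaries:
  B0: {i,k,s} / ∅
  B1: {h,k} / ∅
  B2: {h,k} / {h,s}
  B3: {i,k} / {h}
  B4: {h,k} / {h,k}

Backward fixpoint:
  B0 li=∅ lo={s}
  B1 li={s} lo={h,s}
  B2 li={h,s} lo={h,k,s}
  B3 li={h,s} lo={h,k,s}
  B4 li={h,k,s} lo={h,s}

live-out(B1) = ["h", "s"]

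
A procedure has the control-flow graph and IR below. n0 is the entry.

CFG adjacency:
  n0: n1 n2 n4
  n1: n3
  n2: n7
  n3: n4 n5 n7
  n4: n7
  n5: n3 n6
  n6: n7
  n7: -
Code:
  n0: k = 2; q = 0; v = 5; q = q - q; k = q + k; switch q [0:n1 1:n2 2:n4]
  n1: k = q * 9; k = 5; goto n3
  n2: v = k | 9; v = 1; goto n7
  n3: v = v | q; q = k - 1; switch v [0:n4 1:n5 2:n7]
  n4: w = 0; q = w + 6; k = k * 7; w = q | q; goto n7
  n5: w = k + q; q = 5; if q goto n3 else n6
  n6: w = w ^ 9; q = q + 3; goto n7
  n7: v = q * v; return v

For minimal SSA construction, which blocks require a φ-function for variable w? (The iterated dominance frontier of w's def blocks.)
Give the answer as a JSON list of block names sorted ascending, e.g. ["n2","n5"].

Answer: ["n3", "n4", "n7"]

Derivation:
idom tree: n1←n0 n2←n0 n3←n1 n4←n0 n5←n3 n6←n5 n7←n0
Dom∩ at merges:
  n3: preds {n1,n5}: {n0,n1} ∩ {n0,n1,n3,n5} = {n0,n1}; idom=n1
  n4: preds {n0,n3}: {n0} ∩ {n0,n1,n3} = {n0}; idom=n0
  n7: preds {n2,n3,n4,n6}: {n0,n2} ∩ {n0,n1,n3} ∩ {n0,n4} ∩ {n0,n1,n3,n5,n6} = {n0}; idom=n0

Frontier:
  join n3 pred n1: · stop@n1
  join n3 pred n5: n5→n3 stop@n1
  join n4 pred n0: · stop@n0
  join n4 pred n3: n3→n1 stop@n0
  join n7 pred n2: n2 stop@n0
  join n7 pred n3: n3→n1 stop@n0
  join n7 pred n4: n4 stop@n0
  join n7 pred n6: n6→n5→n3→n1 stop@n0
  n0: DF=∅
  n1: DF={n4,n7}
  n2: DF={n7}
  n3: DF={n3,n4,n7}
  n4: DF={n7}
  n5: DF={n3,n7}
  n6: DF={n7}
  n7: DF=∅

φ for w: defs {n4,n5,n6}
  DF⁺ = {n3,n4,n7}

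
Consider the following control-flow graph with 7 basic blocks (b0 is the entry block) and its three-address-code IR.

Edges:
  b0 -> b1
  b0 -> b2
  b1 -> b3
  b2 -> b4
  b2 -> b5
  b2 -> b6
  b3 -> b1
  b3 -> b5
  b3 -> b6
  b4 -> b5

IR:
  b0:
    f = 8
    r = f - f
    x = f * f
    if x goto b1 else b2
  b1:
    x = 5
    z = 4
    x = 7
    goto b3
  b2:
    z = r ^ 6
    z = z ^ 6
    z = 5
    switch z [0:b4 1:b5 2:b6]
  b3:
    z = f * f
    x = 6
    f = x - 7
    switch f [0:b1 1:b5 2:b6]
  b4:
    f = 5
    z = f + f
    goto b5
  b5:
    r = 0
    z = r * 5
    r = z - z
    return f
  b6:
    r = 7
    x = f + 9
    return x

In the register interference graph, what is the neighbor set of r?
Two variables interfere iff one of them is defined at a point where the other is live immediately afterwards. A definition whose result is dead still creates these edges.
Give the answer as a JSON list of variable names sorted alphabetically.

Block summaries:
  b0: def={f,r,x} ue=∅
  b1: def={x,z} ue=∅
  b2: def={z} ue={r}
  b3: def={f,x,z} ue={f}
  b4: def={f,z} ue=∅
  b5: def={r,z} ue={f}
  b6: def={r,x} ue={f}

Liveness:
  b0 li=∅ lo={f,r}
  b1 li={f} lo={f}
  b2 li={f,r} lo={f}
  b3 li={f} lo={f}
  b4 li=∅ lo={f}
  b5 li={f} lo=∅
  b6 li={f} lo=∅

Interference:
  f: {r,x,z}
  r: {f,x}
  x: {f,r}
  z: {f}

N(r) = ["f", "x"]

Answer: ["f", "x"]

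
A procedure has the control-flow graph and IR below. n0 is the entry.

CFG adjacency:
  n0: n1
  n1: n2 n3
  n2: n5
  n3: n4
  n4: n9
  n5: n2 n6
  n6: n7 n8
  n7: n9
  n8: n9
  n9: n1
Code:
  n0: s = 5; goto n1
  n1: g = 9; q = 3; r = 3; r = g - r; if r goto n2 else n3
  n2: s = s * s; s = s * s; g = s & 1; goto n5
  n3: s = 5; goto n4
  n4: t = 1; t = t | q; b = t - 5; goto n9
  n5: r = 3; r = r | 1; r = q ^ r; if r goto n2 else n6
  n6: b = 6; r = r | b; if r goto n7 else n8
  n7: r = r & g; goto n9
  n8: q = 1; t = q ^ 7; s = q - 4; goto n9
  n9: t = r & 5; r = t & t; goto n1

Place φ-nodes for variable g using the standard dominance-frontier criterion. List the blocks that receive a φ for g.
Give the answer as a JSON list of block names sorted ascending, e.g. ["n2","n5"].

Answer: ["n1", "n2", "n9"]

Working:
idom tree: n1←n0 n2←n1 n3←n1 n4←n3 n5←n2 n6←n5 n7←n6 n8←n6 n9←n1
Dom∩ at merges:
  n1: preds {n0,n9}: {n0} ∩ {n0,n1,n9} = {n0}; idom=n0
  n2: preds {n1,n5}: {n0,n1} ∩ {n0,n1,n2,n5} = {n0,n1}; idom=n1
  n9: preds {n4,n7,n8}: {n0,n1,n3,n4} ∩ {n0,n1,n2,n5,n6,n7} ∩ {n0,n1,n2,n5,n6,n8} = {n0,n1}; idom=n1

DF walk-up:
  n1←n0: walk · to n0
  n1←n9: walk n9→n1 to n0
  n2←n1: walk · to n1
  n2←n5: walk n5→n2 to n1
  n9←n4: walk n4→n3 to n1
  n9←n7: walk n7→n6→n5→n2 to n1
  n9←n8: walk n8→n6→n5→n2 to n1
  n0 → ∅
  n1 → {n1}
  n2 → {n2,n9}
  n3 → {n9}
  n4 → {n9}
  n5 → {n2,n9}
  n6 → {n9}
  n7 → {n9}
  n8 → {n9}
  n9 → {n1}

φ for g: defs {n1,n2}
  DF⁺ = {n1,n2,n9}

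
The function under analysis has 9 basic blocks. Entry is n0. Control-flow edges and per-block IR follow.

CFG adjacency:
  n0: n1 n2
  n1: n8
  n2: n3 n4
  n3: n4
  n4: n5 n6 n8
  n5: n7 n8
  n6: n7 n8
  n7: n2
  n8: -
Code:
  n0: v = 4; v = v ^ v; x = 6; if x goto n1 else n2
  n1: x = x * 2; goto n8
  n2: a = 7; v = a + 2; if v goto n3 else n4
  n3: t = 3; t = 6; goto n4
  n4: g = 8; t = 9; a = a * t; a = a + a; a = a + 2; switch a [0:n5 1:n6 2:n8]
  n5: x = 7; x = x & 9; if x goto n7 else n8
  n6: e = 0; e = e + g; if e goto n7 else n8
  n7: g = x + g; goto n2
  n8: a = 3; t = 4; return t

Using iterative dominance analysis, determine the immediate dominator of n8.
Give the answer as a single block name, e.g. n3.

Answer: n0

Analysis:
idom tree: n1←n0 n2←n0 n3←n2 n4←n2 n5←n4 n6←n4 n7←n4 n8←n0
Join-block Dom:
  n2: preds {n0,n7}: {n0} ∩ {n0,n2,n4,n7} = {n0}; idom=n0
  n4: preds {n2,n3}: {n0,n2} ∩ {n0,n2,n3} = {n0,n2}; idom=n2
  n7: preds {n5,n6}: {n0,n2,n4,n5} ∩ {n0,n2,n4,n6} = {n0,n2,n4}; idom=n4
  n8: preds {n1,n4,n5,n6}: {n0,n1} ∩ {n0,n2,n4} ∩ {n0,n2,n4,n5} ∩ {n0,n2,n4,n6} = {n0}; idom=n0

idom(n8) = n0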